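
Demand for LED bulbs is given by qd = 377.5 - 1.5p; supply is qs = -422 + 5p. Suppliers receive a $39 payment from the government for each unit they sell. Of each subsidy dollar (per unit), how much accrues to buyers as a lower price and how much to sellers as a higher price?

Pre-subsidy: 377.5 - 1.5p = -422 + 5p gives p* = 123, q* = 193.
With the subsidy, sellers receive ps = pb + 39 for each unit, where pb is the price buyers pay.
Supply in terms of pb becomes qs = -422 + 5(pb + 39) = -227 + 5pb. Setting this equal to demand: 377.5 - 1.5pb = -227 + 5pb, so pb = 93.
Sellers receive ps = 93 + 39 = 132; q' = 377.5 − 1.5·93 = 238.
Buyers' price falls by p* − pb = 123 − 93 = 30; sellers' price rises by ps − p* = 132 − 123 = 9.

Buyers gain $30 per unit; sellers gain $9 per unit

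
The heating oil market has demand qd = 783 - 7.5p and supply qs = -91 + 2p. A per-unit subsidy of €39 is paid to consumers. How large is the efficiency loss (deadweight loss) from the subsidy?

Deadweight loss = 22815/19

Pre-subsidy: 783 - 7.5p = -91 + 2p gives p* = 92, q* = 93.
With the rebate, buyers effectively pay pb = ps − 39, where ps is the price sellers receive.
Demand in terms of ps becomes qd = 783 − 7.5(ps − 39) = 1075.5 - 7.5ps. Setting this equal to supply: 1075.5 - 7.5ps = -91 + 2ps, so ps = 2333/19.
Buyers pay pb = 2333/19 − 39 = 1592/19; q' = -91 + 2·(2333/19) = 2937/19.
The subsidy expands output by 2937/19 − 93 = 1170/19 past the efficient level; on those units the gap between marginal cost and willingness to pay runs from 0 up to 39.
DWL = ½ × 39 × 1170/19 = 22815/19.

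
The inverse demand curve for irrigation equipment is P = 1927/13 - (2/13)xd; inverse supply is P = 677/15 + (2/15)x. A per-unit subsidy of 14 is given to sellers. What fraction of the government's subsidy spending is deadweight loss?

Pre-subsidy: 1927/13 - (2/13)x = 677/15 + (2/15)x gives x* = 359 and P* = 93.
With the subsidy, sellers receive Ps = Pb + 14 for each unit, where Pb is the price buyers pay.
On the curves, Pb = 1927/13 - (2/13)x and Ps = 677/15 + (2/15)x; the wedge Ps − Pb = 14 gives 677/15 + (2/15)x − (1927/13 - (2/13)x) = 14, so x' = 407.75.
Then Pb = 1927/13 − (2/13)·407.75 = 85.5 and Ps = 677/15 + (2/15)·407.75 = 99.5.
ΔCS = ½(359 + 407.75)(93 − 85.5) = 2875.3125; ΔPS = ½(359 + 407.75)(99.5 − 93) = 2491.9375.
Government spending = 14 × 407.75 = 5708.5.
DWL = ½ × 14 × (407.75 − 359) = 341.25; fraction = 341.25 / 5708.5 = 195/3262.

DWL / government spending = 195/3262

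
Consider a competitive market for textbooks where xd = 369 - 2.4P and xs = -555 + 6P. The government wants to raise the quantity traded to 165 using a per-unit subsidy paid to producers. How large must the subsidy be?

At x = 165, invert demand for the buyer price: Pb = (369 − 165)/2.4 = 85; invert supply for the seller price: Ps = (165 − (-555))/6 = 120.
The subsidy must fill the gap: s = Ps − Pb = 120 − 85 = 35.

Required subsidy s = 35 per unit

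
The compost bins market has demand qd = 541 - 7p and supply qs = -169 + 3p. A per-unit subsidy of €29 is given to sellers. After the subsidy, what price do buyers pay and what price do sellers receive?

Pre-subsidy: 541 - 7p = -169 + 3p gives p* = 71, q* = 44.
With the subsidy, sellers receive ps = pb + 29 for each unit, where pb is the price buyers pay.
Supply in terms of pb becomes qs = -169 + 3(pb + 29) = -82 + 3pb. Setting this equal to demand: 541 - 7pb = -82 + 3pb, so pb = 62.3.
Sellers receive ps = 62.3 + 29 = 91.3; q' = 541 − 7·62.3 = 104.9.

Buyers pay €62.3; sellers receive €91.3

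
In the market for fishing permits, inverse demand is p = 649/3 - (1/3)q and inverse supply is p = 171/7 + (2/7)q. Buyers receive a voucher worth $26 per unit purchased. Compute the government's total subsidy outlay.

Pre-subsidy: 649/3 - (1/3)q = 171/7 + (2/7)q gives q* = 310 and p* = 113.
With the rebate, buyers effectively pay pb = ps − 26, where ps is the price sellers receive.
On the curves, pb = 649/3 - (1/3)q and ps = 171/7 + (2/7)q; the wedge ps − pb = 26 gives 171/7 + (2/7)q − (649/3 - (1/3)q) = 26, so q' = 352.
Then pb = 649/3 − (1/3)·352 = 99 and ps = 171/7 + (2/7)·352 = 125.
Government outlay = subsidy × quantity = 26 × 352 = 9152.

Government cost = $9152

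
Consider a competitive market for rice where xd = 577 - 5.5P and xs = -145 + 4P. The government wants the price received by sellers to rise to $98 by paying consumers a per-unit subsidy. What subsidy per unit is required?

At a seller price of 98, quantity supplied is -145 + 4·98 = 247.
Buyers absorb 247 only when they pay Pb with 577 − 5.5·Pb = 247, i.e. Pb = 60.
s = Ps − Pb = 98 − 60 = 38.

Required subsidy s = $38 per unit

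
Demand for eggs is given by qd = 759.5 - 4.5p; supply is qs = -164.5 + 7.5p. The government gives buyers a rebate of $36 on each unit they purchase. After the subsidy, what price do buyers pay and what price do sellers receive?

Pre-subsidy: 759.5 - 4.5p = -164.5 + 7.5p gives p* = 77, q* = 413.
With the rebate, buyers effectively pay pb = ps − 36, where ps is the price sellers receive.
Demand in terms of ps becomes qd = 759.5 − 4.5(ps − 36) = 921.5 - 4.5ps. Setting this equal to supply: 921.5 - 4.5ps = -164.5 + 7.5ps, so ps = 90.5.
Buyers pay pb = 90.5 − 36 = 54.5; q' = -164.5 + 7.5·90.5 = 514.25.

Buyers pay $54.5; sellers receive $90.5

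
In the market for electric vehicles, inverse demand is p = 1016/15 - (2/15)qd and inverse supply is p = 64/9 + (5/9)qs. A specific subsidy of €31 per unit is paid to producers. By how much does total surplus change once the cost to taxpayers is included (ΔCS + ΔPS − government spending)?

Net change in total surplus = -€697.5

Pre-subsidy: 1016/15 - (2/15)q = 64/9 + (5/9)q gives q* = 88 and p* = 56.
With the subsidy, sellers receive ps = pb + 31 for each unit, where pb is the price buyers pay.
On the curves, pb = 1016/15 - (2/15)q and ps = 64/9 + (5/9)q; the wedge ps − pb = 31 gives 64/9 + (5/9)q − (1016/15 - (2/15)q) = 31, so q' = 133.
Then pb = 1016/15 − (2/15)·133 = 50 and ps = 64/9 + (5/9)·133 = 81.
ΔCS = ½(88 + 133)(56 − 50) = 663; ΔPS = ½(88 + 133)(81 − 56) = 2762.5.
Government spending = 31 × 133 = 4123.
Net change = 663 + 2762.5 − 4123 = -697.5. The loss equals the DWL triangle ½·31·45.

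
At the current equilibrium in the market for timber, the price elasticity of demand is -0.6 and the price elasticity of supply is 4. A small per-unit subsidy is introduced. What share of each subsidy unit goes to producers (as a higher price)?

For a small subsidy around the equilibrium, the benefit split depends on the relative slopes, which at a point are proportional to the elasticities.
Buyer share = εs/(εs + |εd|) = 4/(4 + 0.6) = 20/23; seller share = |εd|/(εs + |εd|) = 3/23.
So producers capture 3/23 of the subsidy.

Producer share = 3/23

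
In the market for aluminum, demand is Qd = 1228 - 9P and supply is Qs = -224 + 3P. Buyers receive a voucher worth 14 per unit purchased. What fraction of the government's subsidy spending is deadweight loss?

DWL / government spending = 63/682

Pre-subsidy: 1228 - 9P = -224 + 3P gives P* = 121, Q* = 139.
With the rebate, buyers effectively pay Pb = Ps − 14, where Ps is the price sellers receive.
Demand in terms of Ps becomes Qd = 1228 − 9(Ps − 14) = 1354 - 9Ps. Setting this equal to supply: 1354 - 9Ps = -224 + 3Ps, so Ps = 131.5.
Buyers pay Pb = 131.5 − 14 = 117.5; Q' = -224 + 3·131.5 = 170.5.
ΔCS = ½(139 + 170.5)(121 − 117.5) = 541.625; ΔPS = ½(139 + 170.5)(131.5 − 121) = 1624.875.
Government spending = 14 × 170.5 = 2387.
DWL = ½ × 14 × (170.5 − 139) = 220.5; fraction = 220.5 / 2387 = 63/682.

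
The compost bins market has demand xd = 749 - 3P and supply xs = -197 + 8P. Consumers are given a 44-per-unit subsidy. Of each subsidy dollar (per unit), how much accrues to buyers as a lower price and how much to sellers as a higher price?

Pre-subsidy: 749 - 3P = -197 + 8P gives P* = 86, x* = 491.
With the rebate, buyers effectively pay Pb = Ps − 44, where Ps is the price sellers receive.
Demand in terms of Ps becomes xd = 749 − 3(Ps − 44) = 881 - 3Ps. Setting this equal to supply: 881 - 3Ps = -197 + 8Ps, so Ps = 98.
Buyers pay Pb = 98 − 44 = 54; x' = -197 + 8·98 = 587.
Buyers' price falls by P* − Pb = 86 − 54 = 32; sellers' price rises by Ps − P* = 98 − 86 = 12.

Buyers gain 32 per unit; sellers gain 12 per unit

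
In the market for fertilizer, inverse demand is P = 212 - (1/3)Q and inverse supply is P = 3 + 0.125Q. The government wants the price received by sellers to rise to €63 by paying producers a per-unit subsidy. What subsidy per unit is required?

Required subsidy s = €11 per unit

At a seller price of 63, quantity supplied is -24 + 8·63 = 480.
Buyers absorb 480 only when they pay Pb = 212 − (1/3)·480 = 52.
s = Ps − Pb = 63 − 52 = 11.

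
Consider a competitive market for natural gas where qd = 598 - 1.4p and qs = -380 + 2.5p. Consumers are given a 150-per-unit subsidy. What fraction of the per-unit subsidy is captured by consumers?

Consumer share = 25/39

Pre-subsidy: 598 - 1.4p = -380 + 2.5p gives p* = 3260/13, q* = 3210/13.
With the rebate, buyers effectively pay pb = ps − 150, where ps is the price sellers receive.
Demand in terms of ps becomes qd = 598 − 1.4(ps − 150) = 808 - 1.4ps. Setting this equal to supply: 808 - 1.4ps = -380 + 2.5ps, so ps = 3960/13.
Buyers pay pb = 3960/13 − 150 = 2010/13; q' = -380 + 2.5·(3960/13) = 4960/13.
Buyers' price falls by p* − pb = 3260/13 − 2010/13 = 1250/13; sellers' price rises by ps − p* = 3960/13 − 3260/13 = 700/13.
So consumers capture (1250/13)/150 = 25/39 of each unit of subsidy.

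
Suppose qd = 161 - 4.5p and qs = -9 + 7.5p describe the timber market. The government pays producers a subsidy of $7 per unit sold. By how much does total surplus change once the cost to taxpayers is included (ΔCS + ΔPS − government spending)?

Pre-subsidy: 161 - 4.5p = -9 + 7.5p gives p* = 85/6, q* = 97.25.
With the subsidy, sellers receive ps = pb + 7 for each unit, where pb is the price buyers pay.
Supply in terms of pb becomes qs = -9 + 7.5(pb + 7) = 43.5 + 7.5pb. Setting this equal to demand: 161 - 4.5pb = 43.5 + 7.5pb, so pb = 235/24.
Sellers receive ps = 235/24 + 7 = 403/24; q' = 161 − 4.5·(235/24) = 116.9375.
ΔCS = ½(97.25 + 116.9375)(85/6 − 235/24) = 468.53515625; ΔPS = ½(97.25 + 116.9375)(403/24 − 85/6) = 281.12109375.
Government spending = 7 × 116.9375 = 818.5625.
Net change = 468.53515625 + 281.12109375 − 818.5625 = -68.90625. The loss equals the DWL triangle ½·7·19.6875.

Net change in total surplus = -$68.90625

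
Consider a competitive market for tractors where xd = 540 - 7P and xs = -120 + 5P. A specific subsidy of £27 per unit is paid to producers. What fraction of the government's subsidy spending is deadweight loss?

DWL / government spending = 63/374

Pre-subsidy: 540 - 7P = -120 + 5P gives P* = 55, x* = 155.
With the subsidy, sellers receive Ps = Pb + 27 for each unit, where Pb is the price buyers pay.
Supply in terms of Pb becomes xs = -120 + 5(Pb + 27) = 15 + 5Pb. Setting this equal to demand: 540 - 7Pb = 15 + 5Pb, so Pb = 43.75.
Sellers receive Ps = 43.75 + 27 = 70.75; x' = 540 − 7·43.75 = 233.75.
ΔCS = ½(155 + 233.75)(55 − 43.75) = 2186.71875; ΔPS = ½(155 + 233.75)(70.75 − 55) = 3061.40625.
Government spending = 27 × 233.75 = 6311.25.
DWL = ½ × 27 × (233.75 − 155) = 1063.125; fraction = 1063.125 / 6311.25 = 63/374.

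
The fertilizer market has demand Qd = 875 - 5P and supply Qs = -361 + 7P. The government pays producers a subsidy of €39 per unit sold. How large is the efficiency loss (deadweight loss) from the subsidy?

Deadweight loss = €2218.125

Pre-subsidy: 875 - 5P = -361 + 7P gives P* = 103, Q* = 360.
With the subsidy, sellers receive Ps = Pb + 39 for each unit, where Pb is the price buyers pay.
Supply in terms of Pb becomes Qs = -361 + 7(Pb + 39) = -88 + 7Pb. Setting this equal to demand: 875 - 5Pb = -88 + 7Pb, so Pb = 80.25.
Sellers receive Ps = 80.25 + 39 = 119.25; Q' = 875 − 5·80.25 = 473.75.
The subsidy expands output by 473.75 − 360 = 113.75 past the efficient level; on those units the gap between marginal cost and willingness to pay runs from 0 up to 39.
DWL = ½ × 39 × 113.75 = 2218.125.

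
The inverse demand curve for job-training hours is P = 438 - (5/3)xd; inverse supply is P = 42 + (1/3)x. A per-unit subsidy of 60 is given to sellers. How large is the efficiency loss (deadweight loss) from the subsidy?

Pre-subsidy: 438 - (5/3)x = 42 + (1/3)x gives x* = 198 and P* = 108.
With the subsidy, sellers receive Ps = Pb + 60 for each unit, where Pb is the price buyers pay.
On the curves, Pb = 438 - (5/3)x and Ps = 42 + (1/3)x; the wedge Ps − Pb = 60 gives 42 + (1/3)x − (438 - (5/3)x) = 60, so x' = 228.
Then Pb = 438 − (5/3)·228 = 58 and Ps = 42 + (1/3)·228 = 118.
The subsidy expands output by 228 − 198 = 30 past the efficient level; on those units the gap between marginal cost and willingness to pay runs from 0 up to 60.
DWL = ½ × 60 × 30 = 900.

Deadweight loss = 900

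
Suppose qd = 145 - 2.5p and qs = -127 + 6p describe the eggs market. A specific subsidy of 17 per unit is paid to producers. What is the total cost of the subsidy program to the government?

Pre-subsidy: 145 - 2.5p = -127 + 6p gives p* = 32, q* = 65.
With the subsidy, sellers receive ps = pb + 17 for each unit, where pb is the price buyers pay.
Supply in terms of pb becomes qs = -127 + 6(pb + 17) = -25 + 6pb. Setting this equal to demand: 145 - 2.5pb = -25 + 6pb, so pb = 20.
Sellers receive ps = 20 + 17 = 37; q' = 145 − 2.5·20 = 95.
Government outlay = subsidy × quantity = 17 × 95 = 1615.

Government cost = 1615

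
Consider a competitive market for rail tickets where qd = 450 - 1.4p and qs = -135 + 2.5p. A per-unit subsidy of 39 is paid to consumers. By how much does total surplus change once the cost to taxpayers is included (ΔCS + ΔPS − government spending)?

Pre-subsidy: 450 - 1.4p = -135 + 2.5p gives p* = 150, q* = 240.
With the rebate, buyers effectively pay pb = ps − 39, where ps is the price sellers receive.
Demand in terms of ps becomes qd = 450 − 1.4(ps − 39) = 504.6 - 1.4ps. Setting this equal to supply: 504.6 - 1.4ps = -135 + 2.5ps, so ps = 164.
Buyers pay pb = 164 − 39 = 125; q' = -135 + 2.5·164 = 275.
ΔCS = ½(240 + 275)(150 − 125) = 6437.5; ΔPS = ½(240 + 275)(164 − 150) = 3605.
Government spending = 39 × 275 = 10725.
Net change = 6437.5 + 3605 − 10725 = -682.5. The loss equals the DWL triangle ½·39·35.

Net change in total surplus = -682.5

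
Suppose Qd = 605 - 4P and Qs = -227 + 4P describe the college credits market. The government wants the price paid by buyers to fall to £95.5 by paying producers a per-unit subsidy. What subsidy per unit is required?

Required subsidy s = £17 per unit

At a buyer price of 95.5, quantity demanded is 605 − 4·95.5 = 223.
Sellers supply 223 only when they receive Ps with -227 + 4·Ps = 223, i.e. Ps = 112.5.
s = Ps − Pb = 112.5 − 95.5 = 17.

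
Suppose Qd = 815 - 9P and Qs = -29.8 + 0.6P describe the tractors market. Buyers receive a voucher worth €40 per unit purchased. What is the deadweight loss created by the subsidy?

Deadweight loss = €450

Pre-subsidy: 815 - 9P = -29.8 + 0.6P gives P* = 88, Q* = 23.
With the rebate, buyers effectively pay Pb = Ps − 40, where Ps is the price sellers receive.
Demand in terms of Ps becomes Qd = 815 − 9(Ps − 40) = 1175 - 9Ps. Setting this equal to supply: 1175 - 9Ps = -29.8 + 0.6Ps, so Ps = 125.5.
Buyers pay Pb = 125.5 − 40 = 85.5; Q' = -29.8 + 0.6·125.5 = 45.5.
The subsidy expands output by 45.5 − 23 = 22.5 past the efficient level; on those units the gap between marginal cost and willingness to pay runs from 0 up to 40.
DWL = ½ × 40 × 22.5 = 450.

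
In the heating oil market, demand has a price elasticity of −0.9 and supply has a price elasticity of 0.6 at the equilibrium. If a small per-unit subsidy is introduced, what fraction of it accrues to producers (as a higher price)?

For a small subsidy around the equilibrium, the benefit split depends on the relative slopes, which at a point are proportional to the elasticities.
Buyer share = εs/(εs + |εd|) = 0.6/(0.6 + 0.9) = 0.4; seller share = |εd|/(εs + |εd|) = 0.6.
So producers capture 0.6 of the subsidy.

Producer share = 0.6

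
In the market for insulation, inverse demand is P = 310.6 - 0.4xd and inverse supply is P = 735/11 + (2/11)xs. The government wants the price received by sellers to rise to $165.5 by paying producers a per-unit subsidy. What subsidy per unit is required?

Required subsidy s = $72 per unit

At a seller price of 165.5, quantity supplied is -367.5 + 5.5·165.5 = 542.75.
Buyers absorb 542.75 only when they pay Pb = 310.6 − 0.4·542.75 = 93.5.
s = Ps − Pb = 165.5 − 93.5 = 72.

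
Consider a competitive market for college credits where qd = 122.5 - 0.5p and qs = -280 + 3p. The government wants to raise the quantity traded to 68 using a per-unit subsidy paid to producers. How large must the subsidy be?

Required subsidy s = 7 per unit

At q = 68, invert demand for the buyer price: pb = (122.5 − 68)/0.5 = 109; invert supply for the seller price: ps = (68 − (-280))/3 = 116.
The subsidy must fill the gap: s = ps − pb = 116 − 109 = 7.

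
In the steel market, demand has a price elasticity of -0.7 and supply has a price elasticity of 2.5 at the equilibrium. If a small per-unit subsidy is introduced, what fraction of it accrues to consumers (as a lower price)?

For a small subsidy around the equilibrium, the benefit split depends on the relative slopes, which at a point are proportional to the elasticities.
Buyer share = εs/(εs + |εd|) = 2.5/(2.5 + 0.7) = 0.78125; seller share = |εd|/(εs + |εd|) = 0.21875.

Consumer share = 0.78125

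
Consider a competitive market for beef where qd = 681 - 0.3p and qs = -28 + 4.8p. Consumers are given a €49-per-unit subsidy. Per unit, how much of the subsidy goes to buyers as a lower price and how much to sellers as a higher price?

Buyers gain 784/17 per unit; sellers gain 49/17 per unit

Pre-subsidy: 681 - 0.3p = -28 + 4.8p gives p* = 7090/51, q* = 10868/17.
With the rebate, buyers effectively pay pb = ps − 49, where ps is the price sellers receive.
Demand in terms of ps becomes qd = 681 − 0.3(ps − 49) = 695.7 - 0.3ps. Setting this equal to supply: 695.7 - 0.3ps = -28 + 4.8ps, so ps = 7237/51.
Buyers pay pb = 7237/51 − 49 = 4738/51; q' = -28 + 4.8·(7237/51) = 55516/85.
Buyers' price falls by p* − pb = 7090/51 − 4738/51 = 784/17; sellers' price rises by ps − p* = 7237/51 − 7090/51 = 49/17.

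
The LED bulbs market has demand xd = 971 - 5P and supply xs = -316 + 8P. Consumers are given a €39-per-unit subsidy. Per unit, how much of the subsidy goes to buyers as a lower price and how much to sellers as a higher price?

Buyers gain €24 per unit; sellers gain €15 per unit

Pre-subsidy: 971 - 5P = -316 + 8P gives P* = 99, x* = 476.
With the rebate, buyers effectively pay Pb = Ps − 39, where Ps is the price sellers receive.
Demand in terms of Ps becomes xd = 971 − 5(Ps − 39) = 1166 - 5Ps. Setting this equal to supply: 1166 - 5Ps = -316 + 8Ps, so Ps = 114.
Buyers pay Pb = 114 − 39 = 75; x' = -316 + 8·114 = 596.
Buyers' price falls by P* − Pb = 99 − 75 = 24; sellers' price rises by Ps − P* = 114 − 99 = 15.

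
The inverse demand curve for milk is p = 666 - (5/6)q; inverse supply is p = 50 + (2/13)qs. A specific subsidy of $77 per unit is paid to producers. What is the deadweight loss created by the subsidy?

Deadweight loss = $3003

Pre-subsidy: 666 - (5/6)q = 50 + (2/13)q gives q* = 624 and p* = 146.
With the subsidy, sellers receive ps = pb + 77 for each unit, where pb is the price buyers pay.
On the curves, pb = 666 - (5/6)q and ps = 50 + (2/13)q; the wedge ps − pb = 77 gives 50 + (2/13)q − (666 - (5/6)q) = 77, so q' = 702.
Then pb = 666 − (5/6)·702 = 81 and ps = 50 + (2/13)·702 = 158.
The subsidy expands output by 702 − 624 = 78 past the efficient level; on those units the gap between marginal cost and willingness to pay runs from 0 up to 77.
DWL = ½ × 77 × 78 = 3003.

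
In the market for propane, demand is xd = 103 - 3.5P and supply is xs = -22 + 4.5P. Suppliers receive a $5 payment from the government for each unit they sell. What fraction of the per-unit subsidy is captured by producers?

Pre-subsidy: 103 - 3.5P = -22 + 4.5P gives P* = 15.625, x* = 48.3125.
With the subsidy, sellers receive Ps = Pb + 5 for each unit, where Pb is the price buyers pay.
Supply in terms of Pb becomes xs = -22 + 4.5(Pb + 5) = 0.5 + 4.5Pb. Setting this equal to demand: 103 - 3.5Pb = 0.5 + 4.5Pb, so Pb = 12.8125.
Sellers receive Ps = 12.8125 + 5 = 17.8125; x' = 103 − 3.5·12.8125 = 58.15625.
Buyers' price falls by P* − Pb = 15.625 − 12.8125 = 2.8125; sellers' price rises by Ps − P* = 17.8125 − 15.625 = 2.1875.
So producers capture 2.1875/5 = 0.4375 of each unit of subsidy.

Producer share = 0.4375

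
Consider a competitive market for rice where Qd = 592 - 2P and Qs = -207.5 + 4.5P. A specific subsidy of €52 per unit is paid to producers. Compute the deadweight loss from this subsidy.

Pre-subsidy: 592 - 2P = -207.5 + 4.5P gives P* = 123, Q* = 346.
With the subsidy, sellers receive Ps = Pb + 52 for each unit, where Pb is the price buyers pay.
Supply in terms of Pb becomes Qs = -207.5 + 4.5(Pb + 52) = 26.5 + 4.5Pb. Setting this equal to demand: 592 - 2Pb = 26.5 + 4.5Pb, so Pb = 87.
Sellers receive Ps = 87 + 52 = 139; Q' = 592 − 2·87 = 418.
The subsidy expands output by 418 − 346 = 72 past the efficient level; on those units the gap between marginal cost and willingness to pay runs from 0 up to 52.
DWL = ½ × 52 × 72 = 1872.

Deadweight loss = €1872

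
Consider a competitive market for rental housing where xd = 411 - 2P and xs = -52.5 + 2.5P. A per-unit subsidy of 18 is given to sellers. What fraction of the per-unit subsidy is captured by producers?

Producer share = 4/9

Pre-subsidy: 411 - 2P = -52.5 + 2.5P gives P* = 103, x* = 205.
With the subsidy, sellers receive Ps = Pb + 18 for each unit, where Pb is the price buyers pay.
Supply in terms of Pb becomes xs = -52.5 + 2.5(Pb + 18) = -7.5 + 2.5Pb. Setting this equal to demand: 411 - 2Pb = -7.5 + 2.5Pb, so Pb = 93.
Sellers receive Ps = 93 + 18 = 111; x' = 411 − 2·93 = 225.
Buyers' price falls by P* − Pb = 103 − 93 = 10; sellers' price rises by Ps − P* = 111 − 103 = 8.
So producers capture 8/18 = 4/9 of each unit of subsidy.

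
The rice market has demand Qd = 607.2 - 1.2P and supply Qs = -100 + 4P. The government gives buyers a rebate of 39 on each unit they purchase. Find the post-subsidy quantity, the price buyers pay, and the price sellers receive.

Pre-subsidy: 607.2 - 1.2P = -100 + 4P gives P* = 136, Q* = 444.
With the rebate, buyers effectively pay Pb = Ps − 39, where Ps is the price sellers receive.
Demand in terms of Ps becomes Qd = 607.2 − 1.2(Ps − 39) = 654 - 1.2Ps. Setting this equal to supply: 654 - 1.2Ps = -100 + 4Ps, so Ps = 145.
Buyers pay Pb = 145 − 39 = 106; Q' = -100 + 4·145 = 480.

Q' = 480; buyers pay 106; sellers receive 145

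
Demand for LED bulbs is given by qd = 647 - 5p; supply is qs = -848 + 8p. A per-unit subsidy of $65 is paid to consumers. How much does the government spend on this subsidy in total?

Pre-subsidy: 647 - 5p = -848 + 8p gives p* = 115, q* = 72.
With the rebate, buyers effectively pay pb = ps − 65, where ps is the price sellers receive.
Demand in terms of ps becomes qd = 647 − 5(ps − 65) = 972 - 5ps. Setting this equal to supply: 972 - 5ps = -848 + 8ps, so ps = 140.
Buyers pay pb = 140 − 65 = 75; q' = -848 + 8·140 = 272.
Government outlay = subsidy × quantity = 65 × 272 = 17680.

Government cost = $17680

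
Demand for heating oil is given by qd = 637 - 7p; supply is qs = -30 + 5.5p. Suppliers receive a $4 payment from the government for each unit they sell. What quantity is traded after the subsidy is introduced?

Pre-subsidy: 637 - 7p = -30 + 5.5p gives p* = 53.36, q* = 263.48.
With the subsidy, sellers receive ps = pb + 4 for each unit, where pb is the price buyers pay.
Supply in terms of pb becomes qs = -30 + 5.5(pb + 4) = -8 + 5.5pb. Setting this equal to demand: 637 - 7pb = -8 + 5.5pb, so pb = 51.6.
Sellers receive ps = 51.6 + 4 = 55.6; q' = 637 − 7·51.6 = 275.8.

q' = 275.8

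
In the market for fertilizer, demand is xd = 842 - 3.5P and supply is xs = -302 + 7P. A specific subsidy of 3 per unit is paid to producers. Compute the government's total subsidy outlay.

Pre-subsidy: 842 - 3.5P = -302 + 7P gives P* = 2288/21, x* = 1382/3.
With the subsidy, sellers receive Ps = Pb + 3 for each unit, where Pb is the price buyers pay.
Supply in terms of Pb becomes xs = -302 + 7(Pb + 3) = -281 + 7Pb. Setting this equal to demand: 842 - 3.5Pb = -281 + 7Pb, so Pb = 2246/21.
Sellers receive Ps = 2246/21 + 3 = 2309/21; x' = 842 − 3.5·(2246/21) = 1403/3.
Government outlay = subsidy × quantity = 3 × 1403/3 = 1403.

Government cost = 1403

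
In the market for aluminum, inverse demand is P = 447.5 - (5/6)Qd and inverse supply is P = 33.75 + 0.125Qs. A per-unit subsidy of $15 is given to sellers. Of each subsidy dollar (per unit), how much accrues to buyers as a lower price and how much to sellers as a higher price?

Buyers gain 300/23 per unit; sellers gain 45/23 per unit

Pre-subsidy: 447.5 - (5/6)Q = 33.75 + 0.125Q gives Q* = 9930/23 and P* = 4035/46.
With the subsidy, sellers receive Ps = Pb + 15 for each unit, where Pb is the price buyers pay.
On the curves, Pb = 447.5 - (5/6)Q and Ps = 33.75 + 0.125Q; the wedge Ps − Pb = 15 gives 33.75 + 0.125Q − (447.5 - (5/6)Q) = 15, so Q' = 10290/23.
Then Pb = 447.5 − (5/6)·(10290/23) = 3435/46 and Ps = 33.75 + 0.125·(10290/23) = 4125/46.
Buyers' price falls by P* − Pb = 4035/46 − 3435/46 = 300/23; sellers' price rises by Ps − P* = 4125/46 − 4035/46 = 45/23.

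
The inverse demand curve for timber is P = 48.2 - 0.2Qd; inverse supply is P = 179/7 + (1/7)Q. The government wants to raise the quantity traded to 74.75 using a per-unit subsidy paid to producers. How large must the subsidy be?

At Q = 74.75, from the demand curve buyers pay Pb = 48.2 − 0.2·74.75 = 33.25; from the supply curve sellers need Ps = 179/7 + (1/7)·74.75 = 36.25.
The subsidy must fill the gap: s = Ps − Pb = 36.25 − 33.25 = 3.

Required subsidy s = 3 per unit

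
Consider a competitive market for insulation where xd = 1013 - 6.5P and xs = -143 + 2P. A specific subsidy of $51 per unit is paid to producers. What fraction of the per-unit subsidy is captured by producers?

Pre-subsidy: 1013 - 6.5P = -143 + 2P gives P* = 136, x* = 129.
With the subsidy, sellers receive Ps = Pb + 51 for each unit, where Pb is the price buyers pay.
Supply in terms of Pb becomes xs = -143 + 2(Pb + 51) = -41 + 2Pb. Setting this equal to demand: 1013 - 6.5Pb = -41 + 2Pb, so Pb = 124.
Sellers receive Ps = 124 + 51 = 175; x' = 1013 − 6.5·124 = 207.
Buyers' price falls by P* − Pb = 136 − 124 = 12; sellers' price rises by Ps − P* = 175 − 136 = 39.
So producers capture 39/51 = 13/17 of each unit of subsidy.

Producer share = 13/17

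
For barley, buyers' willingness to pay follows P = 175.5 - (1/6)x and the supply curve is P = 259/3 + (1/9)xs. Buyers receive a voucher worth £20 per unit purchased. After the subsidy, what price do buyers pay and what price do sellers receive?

Pre-subsidy: 175.5 - (1/6)x = 259/3 + (1/9)x gives x* = 321 and P* = 122.
With the rebate, buyers effectively pay Pb = Ps − 20, where Ps is the price sellers receive.
On the curves, Pb = 175.5 - (1/6)x and Ps = 259/3 + (1/9)x; the wedge Ps − Pb = 20 gives 259/3 + (1/9)x − (175.5 - (1/6)x) = 20, so x' = 393.
Then Pb = 175.5 − (1/6)·393 = 110 and Ps = 259/3 + (1/9)·393 = 130.

Buyers pay £110; sellers receive £130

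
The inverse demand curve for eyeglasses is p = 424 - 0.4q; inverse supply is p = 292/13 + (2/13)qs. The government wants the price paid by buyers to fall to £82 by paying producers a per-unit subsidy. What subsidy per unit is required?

At a buyer price of 82, quantity demanded is 1060 − 2.5·82 = 855.
Sellers supply 855 only when they receive ps = 292/13 + (2/13)·855 = 154.
s = ps − pb = 154 − 82 = 72.

Required subsidy s = £72 per unit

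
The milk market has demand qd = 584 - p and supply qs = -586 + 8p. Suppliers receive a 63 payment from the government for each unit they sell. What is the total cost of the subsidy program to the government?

Pre-subsidy: 584 - p = -586 + 8p gives p* = 130, q* = 454.
With the subsidy, sellers receive ps = pb + 63 for each unit, where pb is the price buyers pay.
Supply in terms of pb becomes qs = -586 + 8(pb + 63) = -82 + 8pb. Setting this equal to demand: 584 - pb = -82 + 8pb, so pb = 74.
Sellers receive ps = 74 + 63 = 137; q' = 584 − 1·74 = 510.
Government outlay = subsidy × quantity = 63 × 510 = 32130.

Government cost = 32130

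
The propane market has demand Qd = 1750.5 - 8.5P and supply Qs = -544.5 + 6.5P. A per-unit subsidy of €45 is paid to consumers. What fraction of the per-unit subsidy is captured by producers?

Producer share = 17/30

Pre-subsidy: 1750.5 - 8.5P = -544.5 + 6.5P gives P* = 153, Q* = 450.
With the rebate, buyers effectively pay Pb = Ps − 45, where Ps is the price sellers receive.
Demand in terms of Ps becomes Qd = 1750.5 − 8.5(Ps − 45) = 2133 - 8.5Ps. Setting this equal to supply: 2133 - 8.5Ps = -544.5 + 6.5Ps, so Ps = 178.5.
Buyers pay Pb = 178.5 − 45 = 133.5; Q' = -544.5 + 6.5·178.5 = 615.75.
Buyers' price falls by P* − Pb = 153 − 133.5 = 19.5; sellers' price rises by Ps − P* = 178.5 − 153 = 25.5.
So producers capture 25.5/45 = 17/30 of each unit of subsidy.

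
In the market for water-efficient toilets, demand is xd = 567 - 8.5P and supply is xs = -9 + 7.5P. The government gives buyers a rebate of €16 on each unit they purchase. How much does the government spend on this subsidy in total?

Pre-subsidy: 567 - 8.5P = -9 + 7.5P gives P* = 36, x* = 261.
With the rebate, buyers effectively pay Pb = Ps − 16, where Ps is the price sellers receive.
Demand in terms of Ps becomes xd = 567 − 8.5(Ps − 16) = 703 - 8.5Ps. Setting this equal to supply: 703 - 8.5Ps = -9 + 7.5Ps, so Ps = 44.5.
Buyers pay Pb = 44.5 − 16 = 28.5; x' = -9 + 7.5·44.5 = 324.75.
Government outlay = subsidy × quantity = 16 × 324.75 = 5196.

Government cost = €5196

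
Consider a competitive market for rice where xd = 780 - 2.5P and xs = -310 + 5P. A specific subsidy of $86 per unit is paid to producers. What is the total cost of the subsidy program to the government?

Pre-subsidy: 780 - 2.5P = -310 + 5P gives P* = 436/3, x* = 1250/3.
With the subsidy, sellers receive Ps = Pb + 86 for each unit, where Pb is the price buyers pay.
Supply in terms of Pb becomes xs = -310 + 5(Pb + 86) = 120 + 5Pb. Setting this equal to demand: 780 - 2.5Pb = 120 + 5Pb, so Pb = 88.
Sellers receive Ps = 88 + 86 = 174; x' = 780 − 2.5·88 = 560.
Government outlay = subsidy × quantity = 86 × 560 = 48160.

Government cost = $48160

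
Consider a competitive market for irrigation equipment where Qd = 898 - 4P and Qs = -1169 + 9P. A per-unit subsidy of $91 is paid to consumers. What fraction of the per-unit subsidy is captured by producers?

Pre-subsidy: 898 - 4P = -1169 + 9P gives P* = 159, Q* = 262.
With the rebate, buyers effectively pay Pb = Ps − 91, where Ps is the price sellers receive.
Demand in terms of Ps becomes Qd = 898 − 4(Ps − 91) = 1262 - 4Ps. Setting this equal to supply: 1262 - 4Ps = -1169 + 9Ps, so Ps = 187.
Buyers pay Pb = 187 − 91 = 96; Q' = -1169 + 9·187 = 514.
Buyers' price falls by P* − Pb = 159 − 96 = 63; sellers' price rises by Ps − P* = 187 − 159 = 28.
So producers capture 28/91 = 4/13 of each unit of subsidy.

Producer share = 4/13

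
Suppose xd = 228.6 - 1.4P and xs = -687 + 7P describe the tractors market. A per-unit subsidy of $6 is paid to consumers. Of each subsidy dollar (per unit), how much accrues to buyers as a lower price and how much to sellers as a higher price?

Pre-subsidy: 228.6 - 1.4P = -687 + 7P gives P* = 109, x* = 76.
With the rebate, buyers effectively pay Pb = Ps − 6, where Ps is the price sellers receive.
Demand in terms of Ps becomes xd = 228.6 − 1.4(Ps − 6) = 237 - 1.4Ps. Setting this equal to supply: 237 - 1.4Ps = -687 + 7Ps, so Ps = 110.
Buyers pay Pb = 110 − 6 = 104; x' = -687 + 7·110 = 83.
Buyers' price falls by P* − Pb = 109 − 104 = 5; sellers' price rises by Ps − P* = 110 − 109 = 1.

Buyers gain $5 per unit; sellers gain $1 per unit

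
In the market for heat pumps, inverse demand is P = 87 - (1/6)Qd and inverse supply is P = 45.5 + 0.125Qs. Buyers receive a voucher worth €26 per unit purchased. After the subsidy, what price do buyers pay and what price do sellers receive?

Pre-subsidy: 87 - (1/6)Q = 45.5 + 0.125Q gives Q* = 996/7 and P* = 443/7.
With the rebate, buyers effectively pay Pb = Ps − 26, where Ps is the price sellers receive.
On the curves, Pb = 87 - (1/6)Q and Ps = 45.5 + 0.125Q; the wedge Ps − Pb = 26 gives 45.5 + 0.125Q − (87 - (1/6)Q) = 26, so Q' = 1620/7.
Then Pb = 87 − (1/6)·(1620/7) = 339/7 and Ps = 45.5 + 0.125·(1620/7) = 521/7.

Buyers pay 339/7; sellers receive 521/7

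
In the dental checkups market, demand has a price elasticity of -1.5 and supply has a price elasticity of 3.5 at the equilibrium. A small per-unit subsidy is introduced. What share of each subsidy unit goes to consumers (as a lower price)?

For a small subsidy around the equilibrium, the benefit split depends on the relative slopes, which at a point are proportional to the elasticities.
Buyer share = εs/(εs + |εd|) = 3.5/(3.5 + 1.5) = 0.7; seller share = |εd|/(εs + |εd|) = 0.3.

Consumer share = 0.7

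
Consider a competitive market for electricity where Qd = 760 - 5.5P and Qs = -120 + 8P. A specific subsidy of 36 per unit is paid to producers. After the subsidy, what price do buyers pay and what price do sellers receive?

Pre-subsidy: 760 - 5.5P = -120 + 8P gives P* = 1760/27, Q* = 10840/27.
With the subsidy, sellers receive Ps = Pb + 36 for each unit, where Pb is the price buyers pay.
Supply in terms of Pb becomes Qs = -120 + 8(Pb + 36) = 168 + 8Pb. Setting this equal to demand: 760 - 5.5Pb = 168 + 8Pb, so Pb = 1184/27.
Sellers receive Ps = 1184/27 + 36 = 2156/27; Q' = 760 − 5.5·(1184/27) = 14008/27.

Buyers pay 1184/27; sellers receive 2156/27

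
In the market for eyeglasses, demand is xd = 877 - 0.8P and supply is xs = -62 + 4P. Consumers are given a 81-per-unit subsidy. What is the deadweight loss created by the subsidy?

Deadweight loss = 2187

Pre-subsidy: 877 - 0.8P = -62 + 4P gives P* = 195.625, x* = 720.5.
With the rebate, buyers effectively pay Pb = Ps − 81, where Ps is the price sellers receive.
Demand in terms of Ps becomes xd = 877 − 0.8(Ps − 81) = 941.8 - 0.8Ps. Setting this equal to supply: 941.8 - 0.8Ps = -62 + 4Ps, so Ps = 209.125.
Buyers pay Pb = 209.125 − 81 = 128.125; x' = -62 + 4·209.125 = 774.5.
The subsidy expands output by 774.5 − 720.5 = 54 past the efficient level; on those units the gap between marginal cost and willingness to pay runs from 0 up to 81.
DWL = ½ × 81 × 54 = 2187.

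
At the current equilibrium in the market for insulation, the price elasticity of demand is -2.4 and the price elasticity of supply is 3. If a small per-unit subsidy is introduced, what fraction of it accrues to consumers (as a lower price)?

For a small subsidy around the equilibrium, the benefit split depends on the relative slopes, which at a point are proportional to the elasticities.
Buyer share = εs/(εs + |εd|) = 3/(3 + 2.4) = 5/9; seller share = |εd|/(εs + |εd|) = 4/9.

Consumer share = 5/9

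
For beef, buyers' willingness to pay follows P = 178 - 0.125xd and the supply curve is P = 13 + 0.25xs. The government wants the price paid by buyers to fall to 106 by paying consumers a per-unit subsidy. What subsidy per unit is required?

Required subsidy s = 51 per unit

At a buyer price of 106, quantity demanded is 1424 − 8·106 = 576.
Sellers supply 576 only when they receive Ps = 13 + 0.25·576 = 157.
s = Ps − Pb = 157 − 106 = 51.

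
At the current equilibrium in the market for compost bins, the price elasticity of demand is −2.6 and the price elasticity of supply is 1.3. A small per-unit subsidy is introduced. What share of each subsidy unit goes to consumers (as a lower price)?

Consumer share = 1/3

For a small subsidy around the equilibrium, the benefit split depends on the relative slopes, which at a point are proportional to the elasticities.
Buyer share = εs/(εs + |εd|) = 1.3/(1.3 + 2.6) = 1/3; seller share = |εd|/(εs + |εd|) = 2/3.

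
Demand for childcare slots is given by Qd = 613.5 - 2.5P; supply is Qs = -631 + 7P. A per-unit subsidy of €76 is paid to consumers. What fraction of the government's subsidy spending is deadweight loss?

DWL / government spending = 35/213

Pre-subsidy: 613.5 - 2.5P = -631 + 7P gives P* = 131, Q* = 286.
With the rebate, buyers effectively pay Pb = Ps − 76, where Ps is the price sellers receive.
Demand in terms of Ps becomes Qd = 613.5 − 2.5(Ps − 76) = 803.5 - 2.5Ps. Setting this equal to supply: 803.5 - 2.5Ps = -631 + 7Ps, so Ps = 151.
Buyers pay Pb = 151 − 76 = 75; Q' = -631 + 7·151 = 426.
ΔCS = ½(286 + 426)(131 − 75) = 19936; ΔPS = ½(286 + 426)(151 − 131) = 7120.
Government spending = 76 × 426 = 32376.
DWL = ½ × 76 × (426 − 286) = 5320; fraction = 5320 / 32376 = 35/213.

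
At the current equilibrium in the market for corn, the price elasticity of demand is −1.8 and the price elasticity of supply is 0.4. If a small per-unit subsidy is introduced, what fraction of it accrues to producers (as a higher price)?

Producer share = 9/11

For a small subsidy around the equilibrium, the benefit split depends on the relative slopes, which at a point are proportional to the elasticities.
Buyer share = εs/(εs + |εd|) = 0.4/(0.4 + 1.8) = 2/11; seller share = |εd|/(εs + |εd|) = 9/11.
So producers capture 9/11 of the subsidy.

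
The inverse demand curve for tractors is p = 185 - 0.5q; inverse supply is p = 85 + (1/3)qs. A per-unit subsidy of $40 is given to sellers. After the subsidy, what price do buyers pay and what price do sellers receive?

Buyers pay $101; sellers receive $141

Pre-subsidy: 185 - 0.5q = 85 + (1/3)q gives q* = 120 and p* = 125.
With the subsidy, sellers receive ps = pb + 40 for each unit, where pb is the price buyers pay.
On the curves, pb = 185 - 0.5q and ps = 85 + (1/3)q; the wedge ps − pb = 40 gives 85 + (1/3)q − (185 - 0.5q) = 40, so q' = 168.
Then pb = 185 − 0.5·168 = 101 and ps = 85 + (1/3)·168 = 141.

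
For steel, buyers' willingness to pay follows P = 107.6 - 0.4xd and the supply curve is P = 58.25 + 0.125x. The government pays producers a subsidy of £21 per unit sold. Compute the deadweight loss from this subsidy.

Deadweight loss = £420

Pre-subsidy: 107.6 - 0.4x = 58.25 + 0.125x gives x* = 94 and P* = 70.
With the subsidy, sellers receive Ps = Pb + 21 for each unit, where Pb is the price buyers pay.
On the curves, Pb = 107.6 - 0.4x and Ps = 58.25 + 0.125x; the wedge Ps − Pb = 21 gives 58.25 + 0.125x − (107.6 - 0.4x) = 21, so x' = 134.
Then Pb = 107.6 − 0.4·134 = 54 and Ps = 58.25 + 0.125·134 = 75.
The subsidy expands output by 134 − 94 = 40 past the efficient level; on those units the gap between marginal cost and willingness to pay runs from 0 up to 21.
DWL = ½ × 21 × 40 = 420.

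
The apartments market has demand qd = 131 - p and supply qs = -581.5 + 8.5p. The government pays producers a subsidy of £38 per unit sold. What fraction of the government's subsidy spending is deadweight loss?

Pre-subsidy: 131 - p = -581.5 + 8.5p gives p* = 75, q* = 56.
With the subsidy, sellers receive ps = pb + 38 for each unit, where pb is the price buyers pay.
Supply in terms of pb becomes qs = -581.5 + 8.5(pb + 38) = -258.5 + 8.5pb. Setting this equal to demand: 131 - pb = -258.5 + 8.5pb, so pb = 41.
Sellers receive ps = 41 + 38 = 79; q' = 131 − 1·41 = 90.
ΔCS = ½(56 + 90)(75 − 41) = 2482; ΔPS = ½(56 + 90)(79 − 75) = 292.
Government spending = 38 × 90 = 3420.
DWL = ½ × 38 × (90 − 56) = 646; fraction = 646 / 3420 = 17/90.

DWL / government spending = 17/90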